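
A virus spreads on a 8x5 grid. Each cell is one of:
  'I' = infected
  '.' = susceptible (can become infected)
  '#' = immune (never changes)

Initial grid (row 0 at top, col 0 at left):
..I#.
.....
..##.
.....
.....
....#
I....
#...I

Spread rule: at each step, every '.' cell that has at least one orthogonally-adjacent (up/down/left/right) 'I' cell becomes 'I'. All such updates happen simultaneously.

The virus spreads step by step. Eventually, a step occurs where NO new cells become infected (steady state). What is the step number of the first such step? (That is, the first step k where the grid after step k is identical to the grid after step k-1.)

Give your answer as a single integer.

Step 0 (initial): 3 infected
Step 1: +6 new -> 9 infected
Step 2: +9 new -> 18 infected
Step 3: +7 new -> 25 infected
Step 4: +6 new -> 31 infected
Step 5: +4 new -> 35 infected
Step 6: +0 new -> 35 infected

Answer: 6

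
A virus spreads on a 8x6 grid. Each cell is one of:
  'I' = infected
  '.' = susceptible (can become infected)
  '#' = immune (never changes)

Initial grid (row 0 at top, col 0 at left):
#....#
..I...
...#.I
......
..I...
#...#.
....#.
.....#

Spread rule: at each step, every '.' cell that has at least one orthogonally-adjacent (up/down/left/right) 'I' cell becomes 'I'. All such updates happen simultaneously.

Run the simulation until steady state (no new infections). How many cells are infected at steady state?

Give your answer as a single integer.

Answer: 41

Derivation:
Step 0 (initial): 3 infected
Step 1: +11 new -> 14 infected
Step 2: +14 new -> 28 infected
Step 3: +7 new -> 35 infected
Step 4: +4 new -> 39 infected
Step 5: +2 new -> 41 infected
Step 6: +0 new -> 41 infected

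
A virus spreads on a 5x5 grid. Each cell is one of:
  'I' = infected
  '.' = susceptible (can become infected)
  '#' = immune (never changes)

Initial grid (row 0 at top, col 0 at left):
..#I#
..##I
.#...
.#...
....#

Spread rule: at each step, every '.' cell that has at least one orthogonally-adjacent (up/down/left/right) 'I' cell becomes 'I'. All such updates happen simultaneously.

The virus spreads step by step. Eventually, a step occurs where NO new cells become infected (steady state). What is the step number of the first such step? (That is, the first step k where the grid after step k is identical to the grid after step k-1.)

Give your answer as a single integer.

Step 0 (initial): 2 infected
Step 1: +1 new -> 3 infected
Step 2: +2 new -> 5 infected
Step 3: +2 new -> 7 infected
Step 4: +2 new -> 9 infected
Step 5: +1 new -> 10 infected
Step 6: +1 new -> 11 infected
Step 7: +1 new -> 12 infected
Step 8: +1 new -> 13 infected
Step 9: +1 new -> 14 infected
Step 10: +1 new -> 15 infected
Step 11: +2 new -> 17 infected
Step 12: +1 new -> 18 infected
Step 13: +0 new -> 18 infected

Answer: 13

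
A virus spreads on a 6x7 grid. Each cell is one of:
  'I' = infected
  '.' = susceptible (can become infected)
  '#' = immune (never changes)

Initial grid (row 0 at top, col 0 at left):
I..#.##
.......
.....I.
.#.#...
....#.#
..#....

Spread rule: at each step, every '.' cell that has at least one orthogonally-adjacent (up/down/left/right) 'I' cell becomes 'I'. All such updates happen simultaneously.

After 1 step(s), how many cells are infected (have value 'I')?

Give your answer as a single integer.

Step 0 (initial): 2 infected
Step 1: +6 new -> 8 infected

Answer: 8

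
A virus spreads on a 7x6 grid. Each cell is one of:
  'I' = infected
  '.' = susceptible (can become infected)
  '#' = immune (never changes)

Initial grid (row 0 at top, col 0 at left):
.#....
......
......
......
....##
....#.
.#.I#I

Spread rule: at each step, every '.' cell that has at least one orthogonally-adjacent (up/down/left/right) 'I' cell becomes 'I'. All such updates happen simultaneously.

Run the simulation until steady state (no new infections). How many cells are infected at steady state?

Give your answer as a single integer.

Step 0 (initial): 2 infected
Step 1: +3 new -> 5 infected
Step 2: +2 new -> 7 infected
Step 3: +3 new -> 10 infected
Step 4: +5 new -> 15 infected
Step 5: +7 new -> 22 infected
Step 6: +6 new -> 28 infected
Step 7: +5 new -> 33 infected
Step 8: +2 new -> 35 infected
Step 9: +1 new -> 36 infected
Step 10: +0 new -> 36 infected

Answer: 36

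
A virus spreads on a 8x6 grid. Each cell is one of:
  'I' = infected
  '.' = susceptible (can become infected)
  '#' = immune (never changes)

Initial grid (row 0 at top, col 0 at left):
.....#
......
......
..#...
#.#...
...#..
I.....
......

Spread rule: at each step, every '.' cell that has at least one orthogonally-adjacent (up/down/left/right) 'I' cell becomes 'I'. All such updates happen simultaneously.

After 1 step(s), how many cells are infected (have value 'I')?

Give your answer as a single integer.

Step 0 (initial): 1 infected
Step 1: +3 new -> 4 infected

Answer: 4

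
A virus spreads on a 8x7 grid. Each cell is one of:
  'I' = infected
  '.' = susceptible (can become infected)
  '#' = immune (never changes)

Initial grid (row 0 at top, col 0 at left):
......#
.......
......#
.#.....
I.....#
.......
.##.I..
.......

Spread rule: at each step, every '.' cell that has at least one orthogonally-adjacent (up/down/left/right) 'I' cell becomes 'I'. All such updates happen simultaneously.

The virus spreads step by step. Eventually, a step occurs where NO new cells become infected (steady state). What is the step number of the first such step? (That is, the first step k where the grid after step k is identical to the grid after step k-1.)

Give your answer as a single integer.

Step 0 (initial): 2 infected
Step 1: +7 new -> 9 infected
Step 2: +10 new -> 19 infected
Step 3: +11 new -> 30 infected
Step 4: +7 new -> 37 infected
Step 5: +6 new -> 43 infected
Step 6: +4 new -> 47 infected
Step 7: +3 new -> 50 infected
Step 8: +0 new -> 50 infected

Answer: 8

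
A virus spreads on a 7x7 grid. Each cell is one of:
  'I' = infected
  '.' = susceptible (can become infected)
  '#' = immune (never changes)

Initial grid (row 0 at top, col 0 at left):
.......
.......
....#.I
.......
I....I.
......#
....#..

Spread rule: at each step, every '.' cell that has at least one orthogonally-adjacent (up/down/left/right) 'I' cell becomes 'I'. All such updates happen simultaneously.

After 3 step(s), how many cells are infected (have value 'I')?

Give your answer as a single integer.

Answer: 34

Derivation:
Step 0 (initial): 3 infected
Step 1: +10 new -> 13 infected
Step 2: +11 new -> 24 infected
Step 3: +10 new -> 34 infected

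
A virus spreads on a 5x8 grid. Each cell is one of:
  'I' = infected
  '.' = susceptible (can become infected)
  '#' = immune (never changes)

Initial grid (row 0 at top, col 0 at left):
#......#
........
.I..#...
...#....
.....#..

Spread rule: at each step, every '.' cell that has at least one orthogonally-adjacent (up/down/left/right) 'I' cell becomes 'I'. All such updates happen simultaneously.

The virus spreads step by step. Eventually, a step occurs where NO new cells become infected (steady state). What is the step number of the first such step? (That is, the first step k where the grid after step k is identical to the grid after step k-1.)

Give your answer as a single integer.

Answer: 11

Derivation:
Step 0 (initial): 1 infected
Step 1: +4 new -> 5 infected
Step 2: +7 new -> 12 infected
Step 3: +4 new -> 16 infected
Step 4: +3 new -> 19 infected
Step 5: +3 new -> 22 infected
Step 6: +4 new -> 26 infected
Step 7: +4 new -> 30 infected
Step 8: +2 new -> 32 infected
Step 9: +2 new -> 34 infected
Step 10: +1 new -> 35 infected
Step 11: +0 new -> 35 infected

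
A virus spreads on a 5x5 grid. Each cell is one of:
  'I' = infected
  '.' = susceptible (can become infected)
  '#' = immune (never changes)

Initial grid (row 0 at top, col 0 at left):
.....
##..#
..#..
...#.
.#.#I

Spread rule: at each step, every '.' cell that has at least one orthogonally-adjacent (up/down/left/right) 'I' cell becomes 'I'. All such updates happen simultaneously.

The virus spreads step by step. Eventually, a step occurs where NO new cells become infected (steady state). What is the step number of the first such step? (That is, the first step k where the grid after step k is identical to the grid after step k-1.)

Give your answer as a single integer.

Answer: 9

Derivation:
Step 0 (initial): 1 infected
Step 1: +1 new -> 2 infected
Step 2: +1 new -> 3 infected
Step 3: +1 new -> 4 infected
Step 4: +1 new -> 5 infected
Step 5: +2 new -> 7 infected
Step 6: +2 new -> 9 infected
Step 7: +1 new -> 10 infected
Step 8: +1 new -> 11 infected
Step 9: +0 new -> 11 infected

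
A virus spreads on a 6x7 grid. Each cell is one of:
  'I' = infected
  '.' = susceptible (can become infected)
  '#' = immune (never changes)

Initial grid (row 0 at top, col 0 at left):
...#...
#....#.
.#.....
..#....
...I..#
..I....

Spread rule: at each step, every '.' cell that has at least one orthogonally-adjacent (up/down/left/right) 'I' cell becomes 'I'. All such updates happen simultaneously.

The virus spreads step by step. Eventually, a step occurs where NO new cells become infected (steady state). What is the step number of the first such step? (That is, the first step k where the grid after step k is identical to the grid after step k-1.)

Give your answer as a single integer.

Step 0 (initial): 2 infected
Step 1: +5 new -> 7 infected
Step 2: +6 new -> 13 infected
Step 3: +7 new -> 20 infected
Step 4: +6 new -> 26 infected
Step 5: +5 new -> 31 infected
Step 6: +3 new -> 34 infected
Step 7: +2 new -> 36 infected
Step 8: +0 new -> 36 infected

Answer: 8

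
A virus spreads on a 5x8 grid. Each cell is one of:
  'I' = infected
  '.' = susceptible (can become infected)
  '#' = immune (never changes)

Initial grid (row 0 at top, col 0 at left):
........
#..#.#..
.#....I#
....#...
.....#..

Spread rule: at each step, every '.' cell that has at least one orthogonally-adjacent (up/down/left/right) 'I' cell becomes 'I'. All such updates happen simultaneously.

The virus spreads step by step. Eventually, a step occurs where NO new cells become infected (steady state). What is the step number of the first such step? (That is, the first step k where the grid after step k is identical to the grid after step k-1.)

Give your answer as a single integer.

Step 0 (initial): 1 infected
Step 1: +3 new -> 4 infected
Step 2: +6 new -> 10 infected
Step 3: +5 new -> 15 infected
Step 4: +3 new -> 18 infected
Step 5: +4 new -> 22 infected
Step 6: +5 new -> 27 infected
Step 7: +3 new -> 30 infected
Step 8: +3 new -> 33 infected
Step 9: +0 new -> 33 infected

Answer: 9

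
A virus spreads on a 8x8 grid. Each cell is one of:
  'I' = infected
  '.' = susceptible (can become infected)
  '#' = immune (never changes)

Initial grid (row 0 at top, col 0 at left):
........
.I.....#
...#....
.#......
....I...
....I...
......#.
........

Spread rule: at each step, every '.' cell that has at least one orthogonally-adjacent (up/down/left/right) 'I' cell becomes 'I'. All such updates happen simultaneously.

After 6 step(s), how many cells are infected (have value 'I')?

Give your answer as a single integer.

Step 0 (initial): 3 infected
Step 1: +10 new -> 13 infected
Step 2: +15 new -> 28 infected
Step 3: +13 new -> 41 infected
Step 4: +10 new -> 51 infected
Step 5: +6 new -> 57 infected
Step 6: +2 new -> 59 infected

Answer: 59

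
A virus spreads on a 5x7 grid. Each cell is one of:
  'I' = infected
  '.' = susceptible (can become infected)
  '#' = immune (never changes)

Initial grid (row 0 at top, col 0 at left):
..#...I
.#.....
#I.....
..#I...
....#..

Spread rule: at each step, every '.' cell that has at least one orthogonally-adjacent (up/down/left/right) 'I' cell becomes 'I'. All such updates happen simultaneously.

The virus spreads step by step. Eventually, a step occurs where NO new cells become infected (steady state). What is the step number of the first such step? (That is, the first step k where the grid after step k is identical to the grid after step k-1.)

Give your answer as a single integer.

Answer: 5

Derivation:
Step 0 (initial): 3 infected
Step 1: +7 new -> 10 infected
Step 2: +10 new -> 20 infected
Step 3: +6 new -> 26 infected
Step 4: +1 new -> 27 infected
Step 5: +0 new -> 27 infected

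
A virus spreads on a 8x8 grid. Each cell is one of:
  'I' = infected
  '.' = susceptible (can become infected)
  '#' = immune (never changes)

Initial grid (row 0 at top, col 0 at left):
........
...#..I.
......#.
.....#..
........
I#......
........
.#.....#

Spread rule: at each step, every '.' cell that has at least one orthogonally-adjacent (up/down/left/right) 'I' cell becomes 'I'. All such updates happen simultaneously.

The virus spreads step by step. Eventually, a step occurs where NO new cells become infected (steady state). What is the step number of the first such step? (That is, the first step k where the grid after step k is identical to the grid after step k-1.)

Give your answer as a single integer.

Step 0 (initial): 2 infected
Step 1: +5 new -> 7 infected
Step 2: +9 new -> 16 infected
Step 3: +7 new -> 23 infected
Step 4: +12 new -> 35 infected
Step 5: +11 new -> 46 infected
Step 6: +8 new -> 54 infected
Step 7: +3 new -> 57 infected
Step 8: +1 new -> 58 infected
Step 9: +0 new -> 58 infected

Answer: 9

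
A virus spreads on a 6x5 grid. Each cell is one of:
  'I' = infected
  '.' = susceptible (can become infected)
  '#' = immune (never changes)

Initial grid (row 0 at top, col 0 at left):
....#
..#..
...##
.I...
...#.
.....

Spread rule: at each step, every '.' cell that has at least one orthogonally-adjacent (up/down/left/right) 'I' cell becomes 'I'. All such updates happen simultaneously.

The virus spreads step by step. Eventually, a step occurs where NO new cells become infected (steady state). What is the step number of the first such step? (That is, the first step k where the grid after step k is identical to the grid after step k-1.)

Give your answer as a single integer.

Step 0 (initial): 1 infected
Step 1: +4 new -> 5 infected
Step 2: +7 new -> 12 infected
Step 3: +5 new -> 17 infected
Step 4: +4 new -> 21 infected
Step 5: +2 new -> 23 infected
Step 6: +1 new -> 24 infected
Step 7: +1 new -> 25 infected
Step 8: +0 new -> 25 infected

Answer: 8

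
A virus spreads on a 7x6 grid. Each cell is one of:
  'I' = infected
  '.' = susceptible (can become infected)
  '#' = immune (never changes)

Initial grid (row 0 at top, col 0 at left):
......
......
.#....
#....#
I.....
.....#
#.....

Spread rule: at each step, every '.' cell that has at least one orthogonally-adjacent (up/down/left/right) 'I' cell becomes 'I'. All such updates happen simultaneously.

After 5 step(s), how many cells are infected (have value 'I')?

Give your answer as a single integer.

Answer: 21

Derivation:
Step 0 (initial): 1 infected
Step 1: +2 new -> 3 infected
Step 2: +3 new -> 6 infected
Step 3: +4 new -> 10 infected
Step 4: +5 new -> 15 infected
Step 5: +6 new -> 21 infected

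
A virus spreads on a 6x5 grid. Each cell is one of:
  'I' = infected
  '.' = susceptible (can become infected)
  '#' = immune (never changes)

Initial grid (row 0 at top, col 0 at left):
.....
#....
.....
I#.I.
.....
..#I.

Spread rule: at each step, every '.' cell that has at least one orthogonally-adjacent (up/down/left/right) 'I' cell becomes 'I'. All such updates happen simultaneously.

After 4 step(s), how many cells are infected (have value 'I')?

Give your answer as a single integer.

Answer: 26

Derivation:
Step 0 (initial): 3 infected
Step 1: +7 new -> 10 infected
Step 2: +8 new -> 18 infected
Step 3: +5 new -> 23 infected
Step 4: +3 new -> 26 infected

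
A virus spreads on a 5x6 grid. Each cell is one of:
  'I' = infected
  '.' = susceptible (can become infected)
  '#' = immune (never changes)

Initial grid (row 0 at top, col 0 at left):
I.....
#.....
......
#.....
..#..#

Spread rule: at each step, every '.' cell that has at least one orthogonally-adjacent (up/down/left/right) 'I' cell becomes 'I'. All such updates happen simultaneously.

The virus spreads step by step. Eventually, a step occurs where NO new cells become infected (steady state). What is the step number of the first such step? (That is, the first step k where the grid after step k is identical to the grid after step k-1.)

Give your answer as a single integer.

Step 0 (initial): 1 infected
Step 1: +1 new -> 2 infected
Step 2: +2 new -> 4 infected
Step 3: +3 new -> 7 infected
Step 4: +5 new -> 12 infected
Step 5: +5 new -> 17 infected
Step 6: +4 new -> 21 infected
Step 7: +3 new -> 24 infected
Step 8: +2 new -> 26 infected
Step 9: +0 new -> 26 infected

Answer: 9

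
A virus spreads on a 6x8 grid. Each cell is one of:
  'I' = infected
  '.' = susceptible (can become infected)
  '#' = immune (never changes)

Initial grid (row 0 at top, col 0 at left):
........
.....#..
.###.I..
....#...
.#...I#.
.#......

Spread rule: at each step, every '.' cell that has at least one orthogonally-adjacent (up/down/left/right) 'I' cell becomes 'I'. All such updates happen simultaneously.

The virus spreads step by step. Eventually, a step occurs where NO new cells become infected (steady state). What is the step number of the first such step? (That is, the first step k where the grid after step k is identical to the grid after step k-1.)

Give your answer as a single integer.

Answer: 9

Derivation:
Step 0 (initial): 2 infected
Step 1: +5 new -> 7 infected
Step 2: +7 new -> 14 infected
Step 3: +9 new -> 23 infected
Step 4: +7 new -> 30 infected
Step 5: +3 new -> 33 infected
Step 6: +3 new -> 36 infected
Step 7: +3 new -> 39 infected
Step 8: +1 new -> 40 infected
Step 9: +0 new -> 40 infected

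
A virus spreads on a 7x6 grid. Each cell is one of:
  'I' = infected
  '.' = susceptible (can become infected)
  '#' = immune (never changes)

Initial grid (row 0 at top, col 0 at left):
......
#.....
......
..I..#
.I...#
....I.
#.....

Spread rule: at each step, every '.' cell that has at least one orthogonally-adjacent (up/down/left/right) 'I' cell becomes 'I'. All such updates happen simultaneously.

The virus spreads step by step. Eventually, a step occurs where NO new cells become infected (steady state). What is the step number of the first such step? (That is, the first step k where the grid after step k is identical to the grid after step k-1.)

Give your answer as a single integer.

Answer: 7

Derivation:
Step 0 (initial): 3 infected
Step 1: +10 new -> 13 infected
Step 2: +11 new -> 24 infected
Step 3: +6 new -> 30 infected
Step 4: +4 new -> 34 infected
Step 5: +3 new -> 37 infected
Step 6: +1 new -> 38 infected
Step 7: +0 new -> 38 infected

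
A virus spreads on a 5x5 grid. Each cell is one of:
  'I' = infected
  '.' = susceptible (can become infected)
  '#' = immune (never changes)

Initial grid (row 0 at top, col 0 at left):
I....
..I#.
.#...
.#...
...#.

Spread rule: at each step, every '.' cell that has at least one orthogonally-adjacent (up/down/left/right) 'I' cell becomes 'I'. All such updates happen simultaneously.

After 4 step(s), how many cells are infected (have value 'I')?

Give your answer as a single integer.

Step 0 (initial): 2 infected
Step 1: +5 new -> 7 infected
Step 2: +4 new -> 11 infected
Step 3: +5 new -> 16 infected
Step 4: +4 new -> 20 infected

Answer: 20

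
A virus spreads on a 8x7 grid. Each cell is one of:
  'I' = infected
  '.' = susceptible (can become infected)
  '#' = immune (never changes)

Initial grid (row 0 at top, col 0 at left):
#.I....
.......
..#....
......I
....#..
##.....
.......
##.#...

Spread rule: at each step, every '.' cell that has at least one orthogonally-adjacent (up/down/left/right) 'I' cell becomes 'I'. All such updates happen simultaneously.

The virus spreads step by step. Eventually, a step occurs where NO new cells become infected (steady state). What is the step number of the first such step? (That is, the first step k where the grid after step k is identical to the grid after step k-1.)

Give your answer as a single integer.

Step 0 (initial): 2 infected
Step 1: +6 new -> 8 infected
Step 2: +8 new -> 16 infected
Step 3: +11 new -> 27 infected
Step 4: +7 new -> 34 infected
Step 5: +6 new -> 40 infected
Step 6: +4 new -> 44 infected
Step 7: +1 new -> 45 infected
Step 8: +2 new -> 47 infected
Step 9: +1 new -> 48 infected
Step 10: +0 new -> 48 infected

Answer: 10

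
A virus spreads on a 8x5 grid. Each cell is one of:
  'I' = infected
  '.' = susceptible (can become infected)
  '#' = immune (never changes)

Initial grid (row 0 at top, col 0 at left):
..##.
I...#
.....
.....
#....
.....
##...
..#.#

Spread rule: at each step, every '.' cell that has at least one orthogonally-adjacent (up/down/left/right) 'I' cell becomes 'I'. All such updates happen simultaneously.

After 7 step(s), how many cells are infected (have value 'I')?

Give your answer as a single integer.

Step 0 (initial): 1 infected
Step 1: +3 new -> 4 infected
Step 2: +4 new -> 8 infected
Step 3: +3 new -> 11 infected
Step 4: +3 new -> 14 infected
Step 5: +4 new -> 18 infected
Step 6: +4 new -> 22 infected
Step 7: +3 new -> 25 infected

Answer: 25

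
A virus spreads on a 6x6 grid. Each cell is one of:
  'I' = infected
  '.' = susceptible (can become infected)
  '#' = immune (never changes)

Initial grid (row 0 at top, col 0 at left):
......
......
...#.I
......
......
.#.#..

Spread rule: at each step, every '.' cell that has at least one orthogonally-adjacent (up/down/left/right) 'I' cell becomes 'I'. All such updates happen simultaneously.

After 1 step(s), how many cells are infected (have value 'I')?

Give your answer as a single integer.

Step 0 (initial): 1 infected
Step 1: +3 new -> 4 infected

Answer: 4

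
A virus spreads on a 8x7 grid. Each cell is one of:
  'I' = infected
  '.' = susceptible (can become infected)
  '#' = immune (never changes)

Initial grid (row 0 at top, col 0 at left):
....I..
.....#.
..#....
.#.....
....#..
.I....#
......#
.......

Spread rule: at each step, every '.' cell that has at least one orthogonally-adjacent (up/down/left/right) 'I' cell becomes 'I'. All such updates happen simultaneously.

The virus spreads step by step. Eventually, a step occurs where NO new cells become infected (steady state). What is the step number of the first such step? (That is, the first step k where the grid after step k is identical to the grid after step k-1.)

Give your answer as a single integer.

Step 0 (initial): 2 infected
Step 1: +7 new -> 9 infected
Step 2: +10 new -> 19 infected
Step 3: +13 new -> 32 infected
Step 4: +9 new -> 41 infected
Step 5: +6 new -> 47 infected
Step 6: +2 new -> 49 infected
Step 7: +1 new -> 50 infected
Step 8: +0 new -> 50 infected

Answer: 8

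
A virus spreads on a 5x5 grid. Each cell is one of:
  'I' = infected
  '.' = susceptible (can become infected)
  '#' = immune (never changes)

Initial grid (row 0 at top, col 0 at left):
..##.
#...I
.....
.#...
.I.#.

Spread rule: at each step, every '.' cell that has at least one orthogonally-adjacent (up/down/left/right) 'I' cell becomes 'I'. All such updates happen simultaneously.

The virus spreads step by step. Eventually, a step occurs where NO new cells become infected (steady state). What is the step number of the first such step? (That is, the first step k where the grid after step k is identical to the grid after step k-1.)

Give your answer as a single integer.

Answer: 6

Derivation:
Step 0 (initial): 2 infected
Step 1: +5 new -> 7 infected
Step 2: +5 new -> 12 infected
Step 3: +5 new -> 17 infected
Step 4: +2 new -> 19 infected
Step 5: +1 new -> 20 infected
Step 6: +0 new -> 20 infected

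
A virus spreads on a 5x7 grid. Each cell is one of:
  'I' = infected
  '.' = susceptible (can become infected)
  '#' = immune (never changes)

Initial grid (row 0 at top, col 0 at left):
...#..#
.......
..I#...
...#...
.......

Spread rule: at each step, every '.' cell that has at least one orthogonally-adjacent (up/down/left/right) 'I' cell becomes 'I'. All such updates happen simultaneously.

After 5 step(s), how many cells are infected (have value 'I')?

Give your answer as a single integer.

Step 0 (initial): 1 infected
Step 1: +3 new -> 4 infected
Step 2: +6 new -> 10 infected
Step 3: +6 new -> 16 infected
Step 4: +6 new -> 22 infected
Step 5: +5 new -> 27 infected

Answer: 27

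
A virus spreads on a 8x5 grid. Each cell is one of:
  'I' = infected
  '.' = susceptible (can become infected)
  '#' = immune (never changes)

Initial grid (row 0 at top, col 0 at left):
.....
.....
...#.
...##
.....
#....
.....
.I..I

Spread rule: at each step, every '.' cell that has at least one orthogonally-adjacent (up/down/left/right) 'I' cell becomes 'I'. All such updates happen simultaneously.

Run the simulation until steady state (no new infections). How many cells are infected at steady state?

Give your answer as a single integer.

Step 0 (initial): 2 infected
Step 1: +5 new -> 7 infected
Step 2: +5 new -> 12 infected
Step 3: +4 new -> 16 infected
Step 4: +4 new -> 20 infected
Step 5: +3 new -> 23 infected
Step 6: +3 new -> 26 infected
Step 7: +3 new -> 29 infected
Step 8: +3 new -> 32 infected
Step 9: +2 new -> 34 infected
Step 10: +2 new -> 36 infected
Step 11: +0 new -> 36 infected

Answer: 36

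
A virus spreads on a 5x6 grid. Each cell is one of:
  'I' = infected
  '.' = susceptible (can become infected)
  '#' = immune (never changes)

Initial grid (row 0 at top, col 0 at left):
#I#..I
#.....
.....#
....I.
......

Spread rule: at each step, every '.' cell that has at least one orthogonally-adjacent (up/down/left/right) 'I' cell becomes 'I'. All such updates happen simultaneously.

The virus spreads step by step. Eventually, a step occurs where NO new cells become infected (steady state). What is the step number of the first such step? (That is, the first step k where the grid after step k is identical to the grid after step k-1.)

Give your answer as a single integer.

Step 0 (initial): 3 infected
Step 1: +7 new -> 10 infected
Step 2: +8 new -> 18 infected
Step 3: +5 new -> 23 infected
Step 4: +2 new -> 25 infected
Step 5: +1 new -> 26 infected
Step 6: +0 new -> 26 infected

Answer: 6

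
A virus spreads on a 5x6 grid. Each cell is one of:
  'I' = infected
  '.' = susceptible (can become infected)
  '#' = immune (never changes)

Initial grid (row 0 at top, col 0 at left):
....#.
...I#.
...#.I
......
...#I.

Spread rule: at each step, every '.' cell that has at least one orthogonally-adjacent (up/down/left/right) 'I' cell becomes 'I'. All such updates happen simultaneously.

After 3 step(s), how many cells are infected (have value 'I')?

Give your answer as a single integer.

Step 0 (initial): 3 infected
Step 1: +7 new -> 10 infected
Step 2: +5 new -> 15 infected
Step 3: +4 new -> 19 infected

Answer: 19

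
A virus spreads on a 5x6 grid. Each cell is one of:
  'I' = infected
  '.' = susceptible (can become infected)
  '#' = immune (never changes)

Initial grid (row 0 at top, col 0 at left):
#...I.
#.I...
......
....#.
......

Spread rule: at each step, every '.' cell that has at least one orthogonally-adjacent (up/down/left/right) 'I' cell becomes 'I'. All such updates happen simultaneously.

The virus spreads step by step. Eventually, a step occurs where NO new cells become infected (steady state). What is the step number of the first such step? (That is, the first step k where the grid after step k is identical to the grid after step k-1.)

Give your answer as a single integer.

Step 0 (initial): 2 infected
Step 1: +7 new -> 9 infected
Step 2: +6 new -> 15 infected
Step 3: +5 new -> 20 infected
Step 4: +4 new -> 24 infected
Step 5: +3 new -> 27 infected
Step 6: +0 new -> 27 infected

Answer: 6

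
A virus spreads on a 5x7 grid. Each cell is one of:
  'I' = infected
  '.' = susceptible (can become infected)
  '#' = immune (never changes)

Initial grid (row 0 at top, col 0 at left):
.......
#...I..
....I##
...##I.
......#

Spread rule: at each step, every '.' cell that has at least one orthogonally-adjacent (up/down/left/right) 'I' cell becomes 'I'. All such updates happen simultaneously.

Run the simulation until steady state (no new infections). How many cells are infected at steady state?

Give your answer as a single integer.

Answer: 29

Derivation:
Step 0 (initial): 3 infected
Step 1: +6 new -> 9 infected
Step 2: +6 new -> 15 infected
Step 3: +6 new -> 21 infected
Step 4: +4 new -> 25 infected
Step 5: +3 new -> 28 infected
Step 6: +1 new -> 29 infected
Step 7: +0 new -> 29 infected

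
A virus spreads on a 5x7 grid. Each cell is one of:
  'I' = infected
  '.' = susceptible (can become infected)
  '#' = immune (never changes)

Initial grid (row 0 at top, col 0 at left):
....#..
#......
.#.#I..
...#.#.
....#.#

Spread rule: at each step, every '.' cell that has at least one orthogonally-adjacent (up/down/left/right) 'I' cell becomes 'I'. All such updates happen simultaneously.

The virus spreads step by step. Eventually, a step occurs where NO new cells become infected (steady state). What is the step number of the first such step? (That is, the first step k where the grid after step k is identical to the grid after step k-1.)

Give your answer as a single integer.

Step 0 (initial): 1 infected
Step 1: +3 new -> 4 infected
Step 2: +3 new -> 7 infected
Step 3: +5 new -> 12 infected
Step 4: +4 new -> 16 infected
Step 5: +2 new -> 18 infected
Step 6: +3 new -> 21 infected
Step 7: +3 new -> 24 infected
Step 8: +2 new -> 26 infected
Step 9: +0 new -> 26 infected

Answer: 9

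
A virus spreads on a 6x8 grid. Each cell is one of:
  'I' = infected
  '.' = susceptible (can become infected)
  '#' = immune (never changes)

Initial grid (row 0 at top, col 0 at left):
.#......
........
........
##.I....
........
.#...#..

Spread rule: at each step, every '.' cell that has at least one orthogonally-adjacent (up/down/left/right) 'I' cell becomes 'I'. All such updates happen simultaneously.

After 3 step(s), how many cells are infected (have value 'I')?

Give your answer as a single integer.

Answer: 22

Derivation:
Step 0 (initial): 1 infected
Step 1: +4 new -> 5 infected
Step 2: +7 new -> 12 infected
Step 3: +10 new -> 22 infected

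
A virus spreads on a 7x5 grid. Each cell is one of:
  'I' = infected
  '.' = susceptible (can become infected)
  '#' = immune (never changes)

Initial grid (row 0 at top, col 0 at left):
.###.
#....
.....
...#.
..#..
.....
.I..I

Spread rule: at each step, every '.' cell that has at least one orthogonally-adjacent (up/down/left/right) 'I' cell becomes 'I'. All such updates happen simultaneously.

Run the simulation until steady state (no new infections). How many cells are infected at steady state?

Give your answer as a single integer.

Step 0 (initial): 2 infected
Step 1: +5 new -> 7 infected
Step 2: +5 new -> 12 infected
Step 3: +4 new -> 16 infected
Step 4: +4 new -> 20 infected
Step 5: +5 new -> 25 infected
Step 6: +3 new -> 28 infected
Step 7: +0 new -> 28 infected

Answer: 28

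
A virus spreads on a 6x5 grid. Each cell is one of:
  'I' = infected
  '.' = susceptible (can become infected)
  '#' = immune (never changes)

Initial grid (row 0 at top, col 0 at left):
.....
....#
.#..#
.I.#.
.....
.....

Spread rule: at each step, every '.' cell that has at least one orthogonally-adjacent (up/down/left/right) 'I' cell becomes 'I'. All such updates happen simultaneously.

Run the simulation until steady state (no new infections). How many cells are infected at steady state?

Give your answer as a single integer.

Answer: 26

Derivation:
Step 0 (initial): 1 infected
Step 1: +3 new -> 4 infected
Step 2: +5 new -> 9 infected
Step 3: +6 new -> 15 infected
Step 4: +6 new -> 21 infected
Step 5: +4 new -> 25 infected
Step 6: +1 new -> 26 infected
Step 7: +0 new -> 26 infected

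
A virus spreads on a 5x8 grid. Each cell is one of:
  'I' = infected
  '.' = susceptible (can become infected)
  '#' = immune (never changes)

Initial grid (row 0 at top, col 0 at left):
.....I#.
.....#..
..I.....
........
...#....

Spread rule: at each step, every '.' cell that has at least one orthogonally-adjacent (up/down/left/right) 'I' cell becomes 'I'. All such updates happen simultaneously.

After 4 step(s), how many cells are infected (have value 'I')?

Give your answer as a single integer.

Answer: 28

Derivation:
Step 0 (initial): 2 infected
Step 1: +5 new -> 7 infected
Step 2: +10 new -> 17 infected
Step 3: +6 new -> 23 infected
Step 4: +5 new -> 28 infected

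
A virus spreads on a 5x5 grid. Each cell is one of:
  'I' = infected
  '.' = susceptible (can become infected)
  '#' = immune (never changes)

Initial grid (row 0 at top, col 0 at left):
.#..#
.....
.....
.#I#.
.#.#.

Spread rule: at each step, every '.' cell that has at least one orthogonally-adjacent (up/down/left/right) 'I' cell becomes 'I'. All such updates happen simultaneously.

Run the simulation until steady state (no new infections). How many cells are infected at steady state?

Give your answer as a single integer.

Answer: 19

Derivation:
Step 0 (initial): 1 infected
Step 1: +2 new -> 3 infected
Step 2: +3 new -> 6 infected
Step 3: +5 new -> 11 infected
Step 4: +5 new -> 16 infected
Step 5: +3 new -> 19 infected
Step 6: +0 new -> 19 infected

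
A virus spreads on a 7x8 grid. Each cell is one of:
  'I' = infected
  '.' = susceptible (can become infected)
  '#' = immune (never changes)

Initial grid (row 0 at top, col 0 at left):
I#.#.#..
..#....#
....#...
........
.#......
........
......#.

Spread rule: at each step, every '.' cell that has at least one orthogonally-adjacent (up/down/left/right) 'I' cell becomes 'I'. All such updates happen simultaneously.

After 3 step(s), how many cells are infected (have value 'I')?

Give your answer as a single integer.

Step 0 (initial): 1 infected
Step 1: +1 new -> 2 infected
Step 2: +2 new -> 4 infected
Step 3: +2 new -> 6 infected

Answer: 6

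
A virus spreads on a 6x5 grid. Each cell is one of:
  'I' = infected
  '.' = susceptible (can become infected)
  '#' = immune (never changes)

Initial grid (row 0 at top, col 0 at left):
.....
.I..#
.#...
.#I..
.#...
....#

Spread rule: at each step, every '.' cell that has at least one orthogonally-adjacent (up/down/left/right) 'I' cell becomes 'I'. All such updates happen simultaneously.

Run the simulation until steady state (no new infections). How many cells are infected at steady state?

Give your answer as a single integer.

Answer: 25

Derivation:
Step 0 (initial): 2 infected
Step 1: +6 new -> 8 infected
Step 2: +8 new -> 16 infected
Step 3: +6 new -> 22 infected
Step 4: +3 new -> 25 infected
Step 5: +0 new -> 25 infected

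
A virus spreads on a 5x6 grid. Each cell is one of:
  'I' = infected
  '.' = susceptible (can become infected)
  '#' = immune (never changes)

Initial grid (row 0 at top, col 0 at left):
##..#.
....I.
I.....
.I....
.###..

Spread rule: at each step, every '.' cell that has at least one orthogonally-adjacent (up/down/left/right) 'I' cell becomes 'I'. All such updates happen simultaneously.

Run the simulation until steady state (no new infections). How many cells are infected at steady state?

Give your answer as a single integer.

Step 0 (initial): 3 infected
Step 1: +7 new -> 10 infected
Step 2: +10 new -> 20 infected
Step 3: +3 new -> 23 infected
Step 4: +1 new -> 24 infected
Step 5: +0 new -> 24 infected

Answer: 24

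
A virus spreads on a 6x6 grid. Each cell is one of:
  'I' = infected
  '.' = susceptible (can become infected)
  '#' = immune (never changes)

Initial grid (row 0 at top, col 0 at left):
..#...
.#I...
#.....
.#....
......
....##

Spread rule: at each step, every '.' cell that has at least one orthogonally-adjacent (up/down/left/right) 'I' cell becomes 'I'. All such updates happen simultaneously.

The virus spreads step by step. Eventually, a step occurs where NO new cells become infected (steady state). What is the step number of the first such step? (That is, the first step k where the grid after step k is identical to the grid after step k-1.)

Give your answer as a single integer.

Step 0 (initial): 1 infected
Step 1: +2 new -> 3 infected
Step 2: +5 new -> 8 infected
Step 3: +5 new -> 13 infected
Step 4: +6 new -> 19 infected
Step 5: +5 new -> 24 infected
Step 6: +3 new -> 27 infected
Step 7: +0 new -> 27 infected

Answer: 7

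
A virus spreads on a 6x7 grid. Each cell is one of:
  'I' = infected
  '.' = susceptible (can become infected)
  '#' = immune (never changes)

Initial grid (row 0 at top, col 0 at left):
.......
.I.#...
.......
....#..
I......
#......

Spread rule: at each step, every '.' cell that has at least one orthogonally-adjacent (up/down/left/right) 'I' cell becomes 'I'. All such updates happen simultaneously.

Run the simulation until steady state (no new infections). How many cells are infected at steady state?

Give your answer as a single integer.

Answer: 39

Derivation:
Step 0 (initial): 2 infected
Step 1: +6 new -> 8 infected
Step 2: +7 new -> 15 infected
Step 3: +5 new -> 20 infected
Step 4: +5 new -> 25 infected
Step 5: +5 new -> 30 infected
Step 6: +6 new -> 36 infected
Step 7: +3 new -> 39 infected
Step 8: +0 new -> 39 infected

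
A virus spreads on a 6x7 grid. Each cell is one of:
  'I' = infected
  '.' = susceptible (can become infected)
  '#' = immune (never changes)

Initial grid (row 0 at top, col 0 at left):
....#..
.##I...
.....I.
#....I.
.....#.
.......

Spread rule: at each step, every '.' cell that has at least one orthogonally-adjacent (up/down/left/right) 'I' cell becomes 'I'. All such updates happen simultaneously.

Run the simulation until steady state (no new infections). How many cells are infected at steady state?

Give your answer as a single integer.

Answer: 37

Derivation:
Step 0 (initial): 3 infected
Step 1: +8 new -> 11 infected
Step 2: +7 new -> 18 infected
Step 3: +7 new -> 25 infected
Step 4: +6 new -> 31 infected
Step 5: +3 new -> 34 infected
Step 6: +2 new -> 36 infected
Step 7: +1 new -> 37 infected
Step 8: +0 new -> 37 infected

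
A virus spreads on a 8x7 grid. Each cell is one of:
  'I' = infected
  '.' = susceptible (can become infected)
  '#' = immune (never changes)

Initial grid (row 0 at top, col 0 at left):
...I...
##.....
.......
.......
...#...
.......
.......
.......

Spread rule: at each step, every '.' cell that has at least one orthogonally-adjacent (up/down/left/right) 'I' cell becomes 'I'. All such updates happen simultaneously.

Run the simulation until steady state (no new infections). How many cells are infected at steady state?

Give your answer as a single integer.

Answer: 53

Derivation:
Step 0 (initial): 1 infected
Step 1: +3 new -> 4 infected
Step 2: +5 new -> 9 infected
Step 3: +6 new -> 15 infected
Step 4: +5 new -> 20 infected
Step 5: +6 new -> 26 infected
Step 6: +6 new -> 32 infected
Step 7: +7 new -> 39 infected
Step 8: +7 new -> 46 infected
Step 9: +5 new -> 51 infected
Step 10: +2 new -> 53 infected
Step 11: +0 new -> 53 infected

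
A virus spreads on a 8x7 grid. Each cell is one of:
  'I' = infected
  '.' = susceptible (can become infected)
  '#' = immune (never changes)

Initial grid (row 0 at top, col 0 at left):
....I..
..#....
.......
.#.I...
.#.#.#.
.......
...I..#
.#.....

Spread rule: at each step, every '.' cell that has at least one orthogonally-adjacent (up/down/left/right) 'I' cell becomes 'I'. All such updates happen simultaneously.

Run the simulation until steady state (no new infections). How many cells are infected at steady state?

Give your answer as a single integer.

Answer: 49

Derivation:
Step 0 (initial): 3 infected
Step 1: +10 new -> 13 infected
Step 2: +15 new -> 28 infected
Step 3: +9 new -> 37 infected
Step 4: +9 new -> 46 infected
Step 5: +3 new -> 49 infected
Step 6: +0 new -> 49 infected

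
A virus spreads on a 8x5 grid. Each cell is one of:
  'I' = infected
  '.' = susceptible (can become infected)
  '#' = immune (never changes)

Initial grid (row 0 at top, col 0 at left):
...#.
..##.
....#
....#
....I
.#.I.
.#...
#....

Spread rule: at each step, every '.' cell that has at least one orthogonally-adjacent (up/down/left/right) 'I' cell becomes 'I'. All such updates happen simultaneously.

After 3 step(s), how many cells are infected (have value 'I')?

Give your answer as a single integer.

Answer: 16

Derivation:
Step 0 (initial): 2 infected
Step 1: +4 new -> 6 infected
Step 2: +5 new -> 11 infected
Step 3: +5 new -> 16 infected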